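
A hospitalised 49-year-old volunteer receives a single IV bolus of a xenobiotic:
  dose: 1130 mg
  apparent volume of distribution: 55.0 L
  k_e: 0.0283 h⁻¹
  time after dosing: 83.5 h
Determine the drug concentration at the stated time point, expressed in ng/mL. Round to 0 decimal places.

C₀ = Dose / Vd = 1130 / 55.0 = 20.55 mg/L
C = C₀ · e^(−k·t) = 20.55 × e^(−0.02830 × 83.5)
  = 20.55 × 0.09413 = 1.934 mg/L
Convert: 1.934 mg/L × 1000 = 1934 ng/mL

1934 ng/mL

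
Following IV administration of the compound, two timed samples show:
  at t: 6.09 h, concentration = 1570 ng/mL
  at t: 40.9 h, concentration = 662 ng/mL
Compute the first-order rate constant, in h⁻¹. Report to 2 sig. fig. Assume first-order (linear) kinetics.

k = ln(C₁/C₂) / (t₂ − t₁) = ln(1570/662) / (40.9 − 6.09)
  = 0.8636 / 34.81 = 0.02481 h⁻¹

0.025 h⁻¹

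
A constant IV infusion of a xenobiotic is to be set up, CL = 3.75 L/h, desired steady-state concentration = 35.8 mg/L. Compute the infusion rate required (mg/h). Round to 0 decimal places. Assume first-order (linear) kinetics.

134 mg/h

At steady state, infusion rate R₀ = Css × CL = 35.8 × 3.750 = 134.3 mg/h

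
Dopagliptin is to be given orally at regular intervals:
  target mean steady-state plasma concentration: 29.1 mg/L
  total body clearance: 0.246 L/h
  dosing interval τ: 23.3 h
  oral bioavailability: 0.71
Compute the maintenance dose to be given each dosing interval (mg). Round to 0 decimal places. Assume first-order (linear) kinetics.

At steady state, F × (Dose/τ) = Css × CL.
Dose = Css × CL × τ / F = 29.1 × 0.2460 × 23.3 / 0.71 = 234.9 mg

235 mg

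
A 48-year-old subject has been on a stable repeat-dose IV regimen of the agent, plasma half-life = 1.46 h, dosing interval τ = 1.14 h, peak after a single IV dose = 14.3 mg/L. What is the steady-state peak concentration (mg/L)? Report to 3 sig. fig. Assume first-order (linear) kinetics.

34.2 mg/L

k = ln2 / t½ = 0.693147 / 1.46 = 0.4748 h⁻¹
e^(−kτ) = e^(−0.4748 × 1.14) = 0.5820
Accumulation ratio R = 1 / (1 − e^(−kτ)) = 1 / (1 − 0.5820) = 2.392
Steady-state peak = C₀ × R = 14.3 × 2.392 = 34.21 mg/L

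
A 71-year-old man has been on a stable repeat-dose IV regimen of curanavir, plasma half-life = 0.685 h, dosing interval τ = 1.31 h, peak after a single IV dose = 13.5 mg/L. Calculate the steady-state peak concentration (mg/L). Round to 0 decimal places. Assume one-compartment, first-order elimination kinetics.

k = ln2 / t½ = 0.693147 / 0.685 = 1.012 h⁻¹
e^(−kτ) = e^(−1.012 × 1.31) = 0.2656
Accumulation ratio R = 1 / (1 − e^(−kτ)) = 1 / (1 − 0.2656) = 1.362
Steady-state peak = C₀ × R = 13.5 × 1.362 = 18.39 mg/L

18 mg/L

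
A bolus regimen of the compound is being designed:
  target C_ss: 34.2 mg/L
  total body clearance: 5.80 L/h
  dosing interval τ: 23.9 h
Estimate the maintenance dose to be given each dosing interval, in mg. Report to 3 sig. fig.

4740 mg

At steady state, Dose/τ = Css × CL.
Dose = Css × CL × τ = 34.2 × 5.800 × 23.9 = 4741 mg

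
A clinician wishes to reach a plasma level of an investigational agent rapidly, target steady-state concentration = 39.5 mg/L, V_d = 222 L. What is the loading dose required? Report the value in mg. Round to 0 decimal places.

LD = Css × Vd = 39.5 × 222 = 8769 mg

8769 mg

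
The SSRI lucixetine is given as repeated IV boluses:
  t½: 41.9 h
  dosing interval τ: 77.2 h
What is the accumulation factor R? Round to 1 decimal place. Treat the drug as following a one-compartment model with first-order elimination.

1.4

k = ln2 / t½ = 0.693147 / 41.9 = 0.01654 h⁻¹
e^(−kτ) = e^(−0.01654 × 77.2) = 0.2789
Accumulation ratio R = 1 / (1 − e^(−kτ)) = 1 / (1 − 0.2789) = 1.387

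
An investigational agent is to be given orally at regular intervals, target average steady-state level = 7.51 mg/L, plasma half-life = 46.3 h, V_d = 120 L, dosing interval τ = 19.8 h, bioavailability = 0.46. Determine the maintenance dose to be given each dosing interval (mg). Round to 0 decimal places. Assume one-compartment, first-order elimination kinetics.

581 mg

k = ln2 / t½ = 0.693147 / 46.3 = 0.01497 h⁻¹
CL = k × Vd = 0.01497 × 120 = 1.796 L/h
At steady state, F × (Dose/τ) = Css × CL.
Dose = Css × CL × τ / F = 7.51 × 1.796 × 19.8 / 0.46 = 580.6 mg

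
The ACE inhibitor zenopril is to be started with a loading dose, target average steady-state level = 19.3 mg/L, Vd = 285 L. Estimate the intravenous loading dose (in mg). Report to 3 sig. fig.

5500 mg

LD = Css × Vd = 19.3 × 285 = 5501 mg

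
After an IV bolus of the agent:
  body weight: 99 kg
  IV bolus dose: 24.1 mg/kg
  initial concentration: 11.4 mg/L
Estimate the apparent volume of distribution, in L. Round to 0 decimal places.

209 L

Dose = 24.1 × 99 = 2386 mg
Vd = Dose / C₀ = 2386 / 11.4 = 209.3 L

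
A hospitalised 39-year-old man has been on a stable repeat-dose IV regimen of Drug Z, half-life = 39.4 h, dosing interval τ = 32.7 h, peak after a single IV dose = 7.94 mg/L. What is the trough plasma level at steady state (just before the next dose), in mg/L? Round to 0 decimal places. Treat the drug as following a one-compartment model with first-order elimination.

k = ln2 / t½ = 0.693147 / 39.4 = 0.01759 h⁻¹
e^(−kτ) = e^(−0.01759 × 32.7) = 0.5626
Accumulation ratio R = 1 / (1 − e^(−kτ)) = 1 / (1 − 0.5626) = 2.286
Steady-state trough = C₀ × R × e^(−kτ) = 7.94 × 2.286 × 0.5626 = 10.21 mg/L

10 mg/L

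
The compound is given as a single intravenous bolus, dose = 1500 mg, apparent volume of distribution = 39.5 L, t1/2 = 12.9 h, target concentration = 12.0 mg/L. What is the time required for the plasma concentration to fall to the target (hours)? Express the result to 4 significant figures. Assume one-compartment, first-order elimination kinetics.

C₀ = Dose / Vd = 1500 / 39.5 = 37.97 mg/L
k = ln2 / t½ = 0.693147 / 12.9 = 0.05373 h⁻¹
t = ln(C₀ / C) / k = ln(37.97 / 12.0) / 0.05373
  = ln(3.164) / 0.05373 = 1.152 / 0.05373 = 21.44 h

21.44 h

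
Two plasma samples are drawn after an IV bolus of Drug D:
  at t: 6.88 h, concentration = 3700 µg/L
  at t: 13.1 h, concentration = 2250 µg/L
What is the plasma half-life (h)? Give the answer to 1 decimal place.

k = ln(C₁/C₂) / (t₂ − t₁) = ln(3700/2250) / (13.1 − 6.88)
  = 0.4974 / 6.220 = 0.07997 h⁻¹
t½ = ln2 / k = 0.693147 / 0.07997 = 8.668 h

8.7 h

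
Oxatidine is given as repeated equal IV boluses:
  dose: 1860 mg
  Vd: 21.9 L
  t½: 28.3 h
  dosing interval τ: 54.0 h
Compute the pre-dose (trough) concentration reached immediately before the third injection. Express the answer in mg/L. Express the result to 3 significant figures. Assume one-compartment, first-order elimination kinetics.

C₀ per dose = Dose / Vd = 1860 / 21.9 = 84.93 mg/L
k = ln2 / t½ = 0.693147 / 28.3 = 0.02449 h⁻¹
Fraction remaining after one interval: r = e^(−kτ) = e^(−0.02449 × 54.0) = 0.2665
Before dose 3, 2 doses have been given (aged 1τ, 2τ).
C_trough = C₀ × (r + r²) = 84.93 × (0.2665 + 0.07102) = 28.67 mg/L

28.7 mg/L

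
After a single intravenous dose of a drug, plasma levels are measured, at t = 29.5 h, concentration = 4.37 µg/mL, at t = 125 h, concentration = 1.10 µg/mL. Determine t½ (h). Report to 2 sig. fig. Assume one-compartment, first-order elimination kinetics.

48 h

k = ln(C₁/C₂) / (t₂ − t₁) = ln(4.37/1.10) / (125 − 29.5)
  = 1.379 / 95.50 = 0.01444 h⁻¹
t½ = ln2 / k = 0.693147 / 0.01444 = 48.00 h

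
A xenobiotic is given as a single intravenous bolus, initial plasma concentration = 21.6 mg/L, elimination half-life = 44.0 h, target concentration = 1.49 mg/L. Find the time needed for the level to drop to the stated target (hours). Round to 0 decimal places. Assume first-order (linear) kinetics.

k = ln2 / t½ = 0.693147 / 44.0 = 0.01575 h⁻¹
t = ln(C₀ / C) / k = ln(21.60 / 1.49) / 0.01575
  = ln(14.50) / 0.01575 = 2.674 / 0.01575 = 169.8 h

170 h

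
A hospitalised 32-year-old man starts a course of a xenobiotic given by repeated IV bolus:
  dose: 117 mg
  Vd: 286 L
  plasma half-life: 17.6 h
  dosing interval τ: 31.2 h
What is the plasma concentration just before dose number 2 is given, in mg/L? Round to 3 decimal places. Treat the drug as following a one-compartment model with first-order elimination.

C₀ per dose = Dose / Vd = 117 / 286 = 0.4091 mg/L
k = ln2 / t½ = 0.693147 / 17.6 = 0.03938 h⁻¹
Fraction remaining after one interval: r = e^(−kτ) = e^(−0.03938 × 31.2) = 0.2927
Before dose 2, 1 dose has been given (aged 1τ).
C_trough = C₀ × r = 0.4091 × 0.2927 = 0.1197 mg/L

0.120 mg/L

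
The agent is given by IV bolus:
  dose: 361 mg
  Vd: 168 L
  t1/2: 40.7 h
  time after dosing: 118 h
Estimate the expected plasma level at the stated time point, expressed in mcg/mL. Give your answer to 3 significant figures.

0.288 mcg/mL

C₀ = Dose / Vd = 361.0 / 168 = 2.149 mg/L
k = ln2 / t½ = 0.693147 / 40.7 = 0.01703 h⁻¹
C = C₀ · e^(−k·t) = 2.149 × e^(−0.01703 × 118)
  = 2.149 × 0.1341 = 0.2882 mg/L
(0.2882 mg/L = 0.2882 mcg/mL)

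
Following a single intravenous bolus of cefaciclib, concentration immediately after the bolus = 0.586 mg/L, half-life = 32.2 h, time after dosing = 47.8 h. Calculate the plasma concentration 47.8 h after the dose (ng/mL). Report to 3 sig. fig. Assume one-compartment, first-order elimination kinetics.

k = ln2 / t½ = 0.693147 / 32.2 = 0.02153 h⁻¹
C = C₀ · e^(−k·t) = 0.5860 × e^(−0.02153 × 47.8)
  = 0.5860 × 0.3573 = 0.2094 mg/L
Convert: 0.2094 mg/L × 1000 = 209.4 ng/mL

209 ng/mL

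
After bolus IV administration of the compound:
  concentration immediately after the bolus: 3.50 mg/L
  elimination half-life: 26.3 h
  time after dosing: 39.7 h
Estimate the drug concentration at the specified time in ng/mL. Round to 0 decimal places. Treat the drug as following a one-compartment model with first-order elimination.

k = ln2 / t½ = 0.693147 / 26.3 = 0.02636 h⁻¹
C = C₀ · e^(−k·t) = 3.500 × e^(−0.02636 × 39.7)
  = 3.500 × 0.3512 = 1.229 mg/L
Convert: 1.229 mg/L × 1000 = 1229 ng/mL

1229 ng/mL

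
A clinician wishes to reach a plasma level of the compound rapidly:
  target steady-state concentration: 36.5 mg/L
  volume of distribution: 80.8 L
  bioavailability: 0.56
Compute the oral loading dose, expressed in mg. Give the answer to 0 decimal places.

5266 mg

LD = Css × Vd / F = 36.5 × 80.8 / 0.56 = 5266 mg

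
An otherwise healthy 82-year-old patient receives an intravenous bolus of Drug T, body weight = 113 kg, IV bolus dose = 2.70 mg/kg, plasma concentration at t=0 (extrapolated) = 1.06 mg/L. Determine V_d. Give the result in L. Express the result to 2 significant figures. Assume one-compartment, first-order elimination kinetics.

Dose = 2.70 × 113 = 305.1 mg
Vd = Dose / C₀ = 305.1 / 1.06 = 287.8 L

290 L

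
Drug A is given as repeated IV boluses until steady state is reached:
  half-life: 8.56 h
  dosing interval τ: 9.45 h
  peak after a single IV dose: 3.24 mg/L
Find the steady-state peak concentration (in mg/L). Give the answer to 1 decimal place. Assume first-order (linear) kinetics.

k = ln2 / t½ = 0.693147 / 8.56 = 0.08098 h⁻¹
e^(−kτ) = e^(−0.08098 × 9.45) = 0.4652
Accumulation ratio R = 1 / (1 − e^(−kτ)) = 1 / (1 − 0.4652) = 1.870
Steady-state peak = C₀ × R = 3.24 × 1.870 = 6.059 mg/L

6.1 mg/L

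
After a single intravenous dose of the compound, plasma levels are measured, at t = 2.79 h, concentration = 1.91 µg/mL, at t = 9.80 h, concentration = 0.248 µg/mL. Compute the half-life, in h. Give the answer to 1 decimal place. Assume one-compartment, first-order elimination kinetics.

k = ln(C₁/C₂) / (t₂ − t₁) = ln(1.91/0.248) / (9.80 − 2.79)
  = 2.041 / 7.010 = 0.2912 h⁻¹
t½ = ln2 / k = 0.693147 / 0.2912 = 2.380 h

2.4 h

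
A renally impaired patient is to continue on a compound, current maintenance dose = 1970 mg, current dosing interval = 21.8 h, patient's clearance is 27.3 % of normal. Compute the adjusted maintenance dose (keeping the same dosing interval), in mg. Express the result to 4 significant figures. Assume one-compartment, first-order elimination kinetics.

537.8 mg

To keep the same average steady-state level, dosing rate must scale with clearance.
CL ratio = 27.3 / 100 = 0.2730
New dose (same interval) = 1970 × 0.2730 = 537.8 mg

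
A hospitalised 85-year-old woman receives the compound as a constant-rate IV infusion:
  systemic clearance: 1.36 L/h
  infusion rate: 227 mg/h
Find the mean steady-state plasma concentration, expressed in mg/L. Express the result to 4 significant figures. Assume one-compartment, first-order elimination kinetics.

166.9 mg/L

At steady state Css = R₀ / CL = 227 / 1.360 = 166.9 mg/L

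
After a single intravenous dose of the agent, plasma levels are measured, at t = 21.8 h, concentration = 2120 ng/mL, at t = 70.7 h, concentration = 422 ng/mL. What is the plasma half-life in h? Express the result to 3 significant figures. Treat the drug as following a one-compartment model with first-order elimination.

k = ln(C₁/C₂) / (t₂ − t₁) = ln(2120/422) / (70.7 − 21.8)
  = 1.614 / 48.90 = 0.03301 h⁻¹
t½ = ln2 / k = 0.693147 / 0.03301 = 21.00 h

21.0 h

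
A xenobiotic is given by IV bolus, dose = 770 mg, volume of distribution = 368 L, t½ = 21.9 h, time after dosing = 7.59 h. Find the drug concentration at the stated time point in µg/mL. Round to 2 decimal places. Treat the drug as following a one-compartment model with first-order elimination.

1.65 µg/mL

C₀ = Dose / Vd = 770.0 / 368 = 2.092 mg/L
k = ln2 / t½ = 0.693147 / 21.9 = 0.03165 h⁻¹
C = C₀ · e^(−k·t) = 2.092 × e^(−0.03165 × 7.59)
  = 2.092 × 0.7865 = 1.645 mg/L
(1.645 mg/L = 1.645 µg/mL)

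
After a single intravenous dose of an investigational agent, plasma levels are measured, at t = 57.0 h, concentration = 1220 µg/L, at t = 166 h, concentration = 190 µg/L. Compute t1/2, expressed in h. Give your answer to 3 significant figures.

40.6 h

k = ln(C₁/C₂) / (t₂ − t₁) = ln(1220/190) / (166 − 57.0)
  = 1.860 / 109.0 = 0.01706 h⁻¹
t½ = ln2 / k = 0.693147 / 0.01706 = 40.63 h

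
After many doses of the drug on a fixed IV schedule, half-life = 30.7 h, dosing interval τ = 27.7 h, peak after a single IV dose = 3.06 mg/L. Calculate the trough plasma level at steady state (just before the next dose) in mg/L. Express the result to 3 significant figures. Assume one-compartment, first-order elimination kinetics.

k = ln2 / t½ = 0.693147 / 30.7 = 0.02258 h⁻¹
e^(−kτ) = e^(−0.02258 × 27.7) = 0.5350
Accumulation ratio R = 1 / (1 − e^(−kτ)) = 1 / (1 − 0.5350) = 2.151
Steady-state trough = C₀ × R × e^(−kτ) = 3.06 × 2.151 × 0.5350 = 3.521 mg/L

3.52 mg/L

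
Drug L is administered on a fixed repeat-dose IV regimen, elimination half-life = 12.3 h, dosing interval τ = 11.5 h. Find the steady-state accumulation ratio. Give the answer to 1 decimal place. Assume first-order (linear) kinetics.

k = ln2 / t½ = 0.693147 / 12.3 = 0.05635 h⁻¹
e^(−kτ) = e^(−0.05635 × 11.5) = 0.5231
Accumulation ratio R = 1 / (1 − e^(−kτ)) = 1 / (1 − 0.5231) = 2.097

2.1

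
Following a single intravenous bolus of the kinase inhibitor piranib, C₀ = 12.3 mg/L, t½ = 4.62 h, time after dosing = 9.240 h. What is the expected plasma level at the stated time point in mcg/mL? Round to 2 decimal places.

k = ln2 / t½ = 0.693147 / 4.62 = 0.1500 h⁻¹
t / t½ = 9.240 / 4.62 = 2 half-lives
C = C₀ × (1/2)^2 = 12.30 × 0.2500 = 3.075 mg/L
(3.075 mg/L = 3.075 mcg/mL)

3.08 mcg/mL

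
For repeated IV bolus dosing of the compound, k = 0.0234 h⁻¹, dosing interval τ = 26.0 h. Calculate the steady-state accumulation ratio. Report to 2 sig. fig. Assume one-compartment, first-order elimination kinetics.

2.2

e^(−kτ) = e^(−0.02340 × 26.0) = 0.5442
Accumulation ratio R = 1 / (1 − e^(−kτ)) = 1 / (1 − 0.5442) = 2.194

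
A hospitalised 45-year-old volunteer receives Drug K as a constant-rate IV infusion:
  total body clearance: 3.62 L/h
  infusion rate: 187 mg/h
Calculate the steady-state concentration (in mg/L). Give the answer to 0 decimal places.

At steady state Css = R₀ / CL = 187 / 3.620 = 51.66 mg/L

52 mg/L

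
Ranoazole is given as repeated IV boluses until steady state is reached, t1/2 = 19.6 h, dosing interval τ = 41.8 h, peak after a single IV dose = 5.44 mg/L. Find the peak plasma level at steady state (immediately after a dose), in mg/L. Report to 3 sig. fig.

k = ln2 / t½ = 0.693147 / 19.6 = 0.03536 h⁻¹
e^(−kτ) = e^(−0.03536 × 41.8) = 0.2281
Accumulation ratio R = 1 / (1 − e^(−kτ)) = 1 / (1 − 0.2281) = 1.296
Steady-state peak = C₀ × R = 5.44 × 1.296 = 7.050 mg/L

7.05 mg/L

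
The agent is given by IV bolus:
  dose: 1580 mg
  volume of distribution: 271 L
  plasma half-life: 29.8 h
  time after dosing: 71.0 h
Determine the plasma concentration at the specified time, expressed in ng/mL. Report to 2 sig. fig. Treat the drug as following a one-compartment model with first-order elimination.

1100 ng/mL

C₀ = Dose / Vd = 1580 / 271 = 5.830 mg/L
k = ln2 / t½ = 0.693147 / 29.8 = 0.02326 h⁻¹
C = C₀ · e^(−k·t) = 5.830 × e^(−0.02326 × 71.0)
  = 5.830 × 0.1918 = 1.118 mg/L
Convert: 1.118 mg/L × 1000 = 1118 ng/mL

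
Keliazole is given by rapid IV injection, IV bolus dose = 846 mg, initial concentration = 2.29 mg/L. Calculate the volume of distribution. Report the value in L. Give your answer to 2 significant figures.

370 L

Vd = Dose / C₀ = 846.0 / 2.29 = 369.4 L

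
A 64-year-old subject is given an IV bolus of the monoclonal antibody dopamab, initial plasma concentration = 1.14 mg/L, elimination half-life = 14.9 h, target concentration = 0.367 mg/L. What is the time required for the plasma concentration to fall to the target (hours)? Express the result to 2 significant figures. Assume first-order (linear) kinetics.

24 h

k = ln2 / t½ = 0.693147 / 14.9 = 0.04652 h⁻¹
t = ln(C₀ / C) / k = ln(1.140 / 0.367) / 0.04652
  = ln(3.106) / 0.04652 = 1.133 / 0.04652 = 24.36 h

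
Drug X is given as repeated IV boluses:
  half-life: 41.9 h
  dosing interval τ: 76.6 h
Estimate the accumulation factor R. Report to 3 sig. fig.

1.39

k = ln2 / t½ = 0.693147 / 41.9 = 0.01654 h⁻¹
e^(−kτ) = e^(−0.01654 × 76.6) = 0.2817
Accumulation ratio R = 1 / (1 − e^(−kτ)) = 1 / (1 − 0.2817) = 1.392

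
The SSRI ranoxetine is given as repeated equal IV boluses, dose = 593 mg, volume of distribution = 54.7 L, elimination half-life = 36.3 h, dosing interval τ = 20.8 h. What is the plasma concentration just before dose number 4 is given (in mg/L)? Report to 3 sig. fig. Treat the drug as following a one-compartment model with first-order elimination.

15.5 mg/L

C₀ per dose = Dose / Vd = 593 / 54.7 = 10.84 mg/L
k = ln2 / t½ = 0.693147 / 36.3 = 0.01909 h⁻¹
Fraction remaining after one interval: r = e^(−kτ) = e^(−0.01909 × 20.8) = 0.6723
Before dose 4, 3 doses have been given (aged 1τ, 2τ, 3τ).
C_trough = C₀ × (r + r² + … + r^3) = C₀ × r(1−r^3)/(1−r)
        = 10.84 × 0.6723 × (1 − 0.3039) / (1 − 0.6723) = 15.48 mg/L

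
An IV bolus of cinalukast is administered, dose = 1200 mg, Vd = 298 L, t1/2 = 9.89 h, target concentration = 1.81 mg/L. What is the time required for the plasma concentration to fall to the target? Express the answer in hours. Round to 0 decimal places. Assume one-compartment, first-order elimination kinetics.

11 h

C₀ = Dose / Vd = 1200 / 298 = 4.027 mg/L
k = ln2 / t½ = 0.693147 / 9.89 = 0.07009 h⁻¹
t = ln(C₀ / C) / k = ln(4.027 / 1.81) / 0.07009
  = ln(2.225) / 0.07009 = 0.7998 / 0.07009 = 11.41 h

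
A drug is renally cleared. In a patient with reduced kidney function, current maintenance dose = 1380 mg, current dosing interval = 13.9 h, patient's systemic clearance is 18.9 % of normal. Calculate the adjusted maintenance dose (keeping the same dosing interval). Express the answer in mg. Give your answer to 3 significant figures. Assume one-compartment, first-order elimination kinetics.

To keep the same average steady-state level, dosing rate must scale with clearance.
CL ratio = 18.9 / 100 = 0.1890
New dose (same interval) = 1380 × 0.1890 = 260.8 mg

261 mg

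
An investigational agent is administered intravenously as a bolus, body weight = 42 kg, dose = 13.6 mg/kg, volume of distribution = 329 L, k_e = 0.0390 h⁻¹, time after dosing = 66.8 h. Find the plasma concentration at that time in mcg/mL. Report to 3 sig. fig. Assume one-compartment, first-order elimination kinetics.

0.128 mcg/mL

Total dose = 13.6 × 42 = 571.2 mg
C₀ = Dose / Vd = 571.2 / 329 = 1.736 mg/L
C = C₀ · e^(−k·t) = 1.736 × e^(−0.03900 × 66.8)
  = 1.736 × 0.07389 = 0.1283 mg/L
(0.1283 mg/L = 0.1283 mcg/mL)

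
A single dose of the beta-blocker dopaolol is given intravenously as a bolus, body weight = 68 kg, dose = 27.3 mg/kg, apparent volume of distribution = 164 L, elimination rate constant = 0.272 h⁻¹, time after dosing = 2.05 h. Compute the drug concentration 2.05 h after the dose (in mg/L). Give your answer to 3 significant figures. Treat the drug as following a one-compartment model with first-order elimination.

Total dose = 27.3 × 68 = 1856 mg
C₀ = Dose / Vd = 1856 / 164 = 11.32 mg/L
C = C₀ · e^(−k·t) = 11.32 × e^(−0.2720 × 2.05)
  = 11.32 × 0.5726 = 6.482 mg/L

6.48 mg/L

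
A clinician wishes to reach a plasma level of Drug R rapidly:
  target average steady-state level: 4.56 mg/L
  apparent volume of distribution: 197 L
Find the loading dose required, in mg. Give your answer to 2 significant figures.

LD = Css × Vd = 4.56 × 197 = 898.3 mg

900 mg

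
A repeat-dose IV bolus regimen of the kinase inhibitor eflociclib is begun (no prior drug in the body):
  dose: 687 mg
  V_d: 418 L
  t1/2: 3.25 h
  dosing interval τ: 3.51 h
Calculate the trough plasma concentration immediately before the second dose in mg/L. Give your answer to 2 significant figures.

C₀ per dose = Dose / Vd = 687 / 418 = 1.644 mg/L
k = ln2 / t½ = 0.693147 / 3.25 = 0.2133 h⁻¹
Fraction remaining after one interval: r = e^(−kτ) = e^(−0.2133 × 3.51) = 0.4730
Before dose 2, 1 dose has been given (aged 1τ).
C_trough = C₀ × r = 1.644 × 0.4730 = 0.7776 mg/L

0.78 mg/L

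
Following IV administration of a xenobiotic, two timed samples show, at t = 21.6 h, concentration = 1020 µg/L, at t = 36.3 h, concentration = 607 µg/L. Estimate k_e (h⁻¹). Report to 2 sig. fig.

k = ln(C₁/C₂) / (t₂ − t₁) = ln(1020/607) / (36.3 − 21.6)
  = 0.5190 / 14.70 = 0.03531 h⁻¹

0.035 h⁻¹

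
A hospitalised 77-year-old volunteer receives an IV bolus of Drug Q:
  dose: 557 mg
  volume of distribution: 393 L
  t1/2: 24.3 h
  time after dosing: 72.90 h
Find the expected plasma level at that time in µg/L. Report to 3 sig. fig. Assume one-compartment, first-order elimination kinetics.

C₀ = Dose / Vd = 557.0 / 393 = 1.417 mg/L
k = ln2 / t½ = 0.693147 / 24.3 = 0.02852 h⁻¹
t / t½ = 72.90 / 24.3 = 3 half-lives
C = C₀ × (1/2)^3 = 1.417 × 0.1250 = 0.1771 mg/L
Convert: 0.1771 mg/L × 1000 = 177.1 µg/L

177 µg/L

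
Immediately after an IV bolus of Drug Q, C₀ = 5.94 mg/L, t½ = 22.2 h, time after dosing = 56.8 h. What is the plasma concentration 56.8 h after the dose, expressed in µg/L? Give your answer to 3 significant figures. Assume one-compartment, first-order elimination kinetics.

k = ln2 / t½ = 0.693147 / 22.2 = 0.03122 h⁻¹
C = C₀ · e^(−k·t) = 5.940 × e^(−0.03122 × 56.8)
  = 5.940 × 0.1698 = 1.009 mg/L
Convert: 1.009 mg/L × 1000 = 1009 µg/L

1010 µg/L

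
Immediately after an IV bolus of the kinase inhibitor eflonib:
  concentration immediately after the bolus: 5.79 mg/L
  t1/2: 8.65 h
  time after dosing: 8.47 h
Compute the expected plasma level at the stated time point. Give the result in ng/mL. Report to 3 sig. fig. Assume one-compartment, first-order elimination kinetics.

k = ln2 / t½ = 0.693147 / 8.65 = 0.08013 h⁻¹
C = C₀ · e^(−k·t) = 5.790 × e^(−0.08013 × 8.47)
  = 5.790 × 0.5073 = 2.937 mg/L
Convert: 2.937 mg/L × 1000 = 2937 ng/mL

2940 ng/mL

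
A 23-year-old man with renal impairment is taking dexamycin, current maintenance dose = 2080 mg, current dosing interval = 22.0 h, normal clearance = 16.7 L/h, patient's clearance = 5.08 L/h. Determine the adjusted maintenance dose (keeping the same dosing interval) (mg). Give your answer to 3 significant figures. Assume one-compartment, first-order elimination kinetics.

633 mg

To keep the same average steady-state level, dosing rate must scale with clearance.
CL ratio = 5.08 / 16.7 = 0.3042
New dose (same interval) = 2080 × 0.3042 = 632.7 mg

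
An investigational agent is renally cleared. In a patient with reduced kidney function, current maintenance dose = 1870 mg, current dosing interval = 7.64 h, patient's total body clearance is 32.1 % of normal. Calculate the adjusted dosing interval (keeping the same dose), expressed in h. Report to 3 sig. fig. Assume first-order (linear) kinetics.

To keep the same average steady-state level, dosing rate must scale with clearance.
CL ratio = 32.1 / 100 = 0.3210
New interval (same dose) = 7.64 / 0.3210 = 23.80 h

23.8 h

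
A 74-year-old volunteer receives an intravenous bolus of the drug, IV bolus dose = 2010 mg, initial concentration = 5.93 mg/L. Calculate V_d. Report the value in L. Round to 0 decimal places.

Vd = Dose / C₀ = 2010 / 5.93 = 339.0 L

339 L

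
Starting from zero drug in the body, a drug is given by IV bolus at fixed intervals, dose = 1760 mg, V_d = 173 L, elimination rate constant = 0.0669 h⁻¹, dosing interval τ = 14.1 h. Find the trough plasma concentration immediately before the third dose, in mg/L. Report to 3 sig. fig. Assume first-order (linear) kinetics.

5.50 mg/L

C₀ per dose = Dose / Vd = 1760 / 173 = 10.17 mg/L
Fraction remaining after one interval: r = e^(−kτ) = e^(−0.06690 × 14.1) = 0.3893
Before dose 3, 2 doses have been given (aged 1τ, 2τ).
C_trough = C₀ × (r + r²) = 10.17 × (0.3893 + 0.1516) = 5.501 mg/L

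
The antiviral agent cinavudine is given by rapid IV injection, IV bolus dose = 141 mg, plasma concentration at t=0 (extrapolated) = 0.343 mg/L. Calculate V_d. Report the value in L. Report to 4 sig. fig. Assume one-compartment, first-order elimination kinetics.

411.1 L

Vd = Dose / C₀ = 141.0 / 0.343 = 411.1 L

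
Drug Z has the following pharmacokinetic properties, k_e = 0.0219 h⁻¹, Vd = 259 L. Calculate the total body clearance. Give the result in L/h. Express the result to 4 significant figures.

CL = k × Vd = 0.0219 × 259 = 5.672 L/h

5.672 L/h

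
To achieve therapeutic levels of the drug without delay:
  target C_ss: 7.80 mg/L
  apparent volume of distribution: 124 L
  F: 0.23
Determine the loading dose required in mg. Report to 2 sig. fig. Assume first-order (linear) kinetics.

LD = Css × Vd / F = 7.80 × 124 / 0.23 = 4205 mg

4200 mg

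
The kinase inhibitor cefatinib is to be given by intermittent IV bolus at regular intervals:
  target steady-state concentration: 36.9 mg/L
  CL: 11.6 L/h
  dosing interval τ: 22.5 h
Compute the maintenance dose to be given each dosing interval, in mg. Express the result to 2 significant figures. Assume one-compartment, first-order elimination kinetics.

9600 mg

At steady state, Dose/τ = Css × CL.
Dose = Css × CL × τ = 36.9 × 11.60 × 22.5 = 9631 mg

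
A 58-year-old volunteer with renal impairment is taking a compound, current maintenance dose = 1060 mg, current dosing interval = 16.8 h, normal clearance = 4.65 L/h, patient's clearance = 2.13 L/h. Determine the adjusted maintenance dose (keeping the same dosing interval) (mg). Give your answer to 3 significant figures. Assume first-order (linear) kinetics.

To keep the same average steady-state level, dosing rate must scale with clearance.
CL ratio = 2.13 / 4.65 = 0.4581
New dose (same interval) = 1060 × 0.4581 = 485.6 mg

486 mg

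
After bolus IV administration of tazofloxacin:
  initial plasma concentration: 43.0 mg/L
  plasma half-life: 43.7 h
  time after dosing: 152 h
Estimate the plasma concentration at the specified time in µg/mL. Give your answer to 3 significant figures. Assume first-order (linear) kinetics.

3.86 µg/mL

k = ln2 / t½ = 0.693147 / 43.7 = 0.01586 h⁻¹
C = C₀ · e^(−k·t) = 43.00 × e^(−0.01586 × 152)
  = 43.00 × 0.08975 = 3.859 mg/L
(3.859 mg/L = 3.859 µg/mL)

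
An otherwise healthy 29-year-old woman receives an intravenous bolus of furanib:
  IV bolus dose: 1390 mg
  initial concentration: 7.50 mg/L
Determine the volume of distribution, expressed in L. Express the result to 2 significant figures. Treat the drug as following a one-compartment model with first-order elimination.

Vd = Dose / C₀ = 1390 / 7.50 = 185.3 L

190 L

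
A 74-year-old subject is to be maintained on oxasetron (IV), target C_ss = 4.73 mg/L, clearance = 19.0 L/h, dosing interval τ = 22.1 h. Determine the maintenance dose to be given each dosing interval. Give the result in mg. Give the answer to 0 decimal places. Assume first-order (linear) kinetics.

At steady state, Dose/τ = Css × CL.
Dose = Css × CL × τ = 4.73 × 19.00 × 22.1 = 1986 mg

1986 mg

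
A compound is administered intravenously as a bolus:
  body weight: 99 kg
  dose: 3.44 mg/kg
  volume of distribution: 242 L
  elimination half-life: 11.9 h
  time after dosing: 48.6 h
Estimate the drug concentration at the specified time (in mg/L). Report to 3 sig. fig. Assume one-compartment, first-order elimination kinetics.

Total dose = 3.44 × 99 = 340.6 mg
C₀ = Dose / Vd = 340.6 / 242 = 1.407 mg/L
k = ln2 / t½ = 0.693147 / 11.9 = 0.05825 h⁻¹
C = C₀ · e^(−k·t) = 1.407 × e^(−0.05825 × 48.6)
  = 1.407 × 0.05896 = 0.08296 mg/L

0.0830 mg/L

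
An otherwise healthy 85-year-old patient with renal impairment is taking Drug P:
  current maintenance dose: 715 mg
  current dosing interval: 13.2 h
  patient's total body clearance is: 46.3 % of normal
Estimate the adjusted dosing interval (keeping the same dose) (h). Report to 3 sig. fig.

To keep the same average steady-state level, dosing rate must scale with clearance.
CL ratio = 46.3 / 100 = 0.4630
New interval (same dose) = 13.2 / 0.4630 = 28.51 h

28.5 h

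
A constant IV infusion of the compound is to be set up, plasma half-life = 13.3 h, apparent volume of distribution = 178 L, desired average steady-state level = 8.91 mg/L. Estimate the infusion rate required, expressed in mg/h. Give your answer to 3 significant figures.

k = ln2 / t½ = 0.693147 / 13.3 = 0.05212 h⁻¹
CL = k × Vd = 0.05212 × 178 = 9.277 L/h
At steady state, infusion rate R₀ = Css × CL = 8.91 × 9.277 = 82.66 mg/h

82.7 mg/h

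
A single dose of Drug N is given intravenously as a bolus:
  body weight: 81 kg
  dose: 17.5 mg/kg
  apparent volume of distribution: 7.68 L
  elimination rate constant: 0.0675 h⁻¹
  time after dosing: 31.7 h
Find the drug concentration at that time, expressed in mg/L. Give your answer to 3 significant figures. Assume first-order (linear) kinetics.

Total dose = 17.5 × 81 = 1418 mg
C₀ = Dose / Vd = 1418 / 7.68 = 184.6 mg/L
C = C₀ · e^(−k·t) = 184.6 × e^(−0.06750 × 31.7)
  = 184.6 × 0.1177 = 21.73 mg/L

21.7 mg/L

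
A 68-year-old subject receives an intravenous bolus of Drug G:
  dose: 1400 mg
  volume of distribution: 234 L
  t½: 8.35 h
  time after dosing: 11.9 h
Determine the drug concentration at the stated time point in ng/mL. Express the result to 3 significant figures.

2230 ng/mL

C₀ = Dose / Vd = 1400 / 234 = 5.983 mg/L
k = ln2 / t½ = 0.693147 / 8.35 = 0.08301 h⁻¹
C = C₀ · e^(−k·t) = 5.983 × e^(−0.08301 × 11.9)
  = 5.983 × 0.3724 = 2.228 mg/L
Convert: 2.228 mg/L × 1000 = 2228 ng/mL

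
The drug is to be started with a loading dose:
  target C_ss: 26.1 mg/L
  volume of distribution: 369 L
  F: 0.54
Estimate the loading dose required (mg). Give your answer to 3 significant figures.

LD = Css × Vd / F = 26.1 × 369 / 0.54 = 17840 mg

17800 mg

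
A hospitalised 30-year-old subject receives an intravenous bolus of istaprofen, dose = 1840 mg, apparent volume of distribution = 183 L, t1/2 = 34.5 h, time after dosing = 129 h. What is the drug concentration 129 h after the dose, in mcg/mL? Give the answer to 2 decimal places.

C₀ = Dose / Vd = 1840 / 183 = 10.05 mg/L
k = ln2 / t½ = 0.693147 / 34.5 = 0.02009 h⁻¹
C = C₀ · e^(−k·t) = 10.05 × e^(−0.02009 × 129)
  = 10.05 × 0.07490 = 0.7527 mg/L
(0.7527 mg/L = 0.7527 mcg/mL)

0.75 mcg/mL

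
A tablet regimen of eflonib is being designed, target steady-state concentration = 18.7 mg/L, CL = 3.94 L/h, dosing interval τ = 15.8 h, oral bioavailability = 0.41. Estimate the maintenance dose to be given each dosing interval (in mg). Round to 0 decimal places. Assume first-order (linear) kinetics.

2839 mg

At steady state, F × (Dose/τ) = Css × CL.
Dose = Css × CL × τ / F = 18.7 × 3.940 × 15.8 / 0.41 = 2839 mg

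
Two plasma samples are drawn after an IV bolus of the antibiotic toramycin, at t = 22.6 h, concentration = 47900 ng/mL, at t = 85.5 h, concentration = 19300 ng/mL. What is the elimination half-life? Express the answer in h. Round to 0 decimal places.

k = ln(C₁/C₂) / (t₂ − t₁) = ln(47900/19300) / (85.5 − 22.6)
  = 0.9090 / 62.90 = 0.01445 h⁻¹
t½ = ln2 / k = 0.693147 / 0.01445 = 47.97 h

48 h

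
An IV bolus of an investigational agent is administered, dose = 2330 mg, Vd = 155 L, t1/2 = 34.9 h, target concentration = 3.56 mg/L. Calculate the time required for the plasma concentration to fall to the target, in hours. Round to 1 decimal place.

72.5 h

C₀ = Dose / Vd = 2330 / 155 = 15.03 mg/L
k = ln2 / t½ = 0.693147 / 34.9 = 0.01986 h⁻¹
t = ln(C₀ / C) / k = ln(15.03 / 3.56) / 0.01986
  = ln(4.222) / 0.01986 = 1.440 / 0.01986 = 72.51 h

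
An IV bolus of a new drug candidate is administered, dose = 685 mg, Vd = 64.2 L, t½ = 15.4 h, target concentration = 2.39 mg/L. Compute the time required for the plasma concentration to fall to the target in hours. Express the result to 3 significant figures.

33.2 h

C₀ = Dose / Vd = 685.0 / 64.2 = 10.67 mg/L
k = ln2 / t½ = 0.693147 / 15.4 = 0.04501 h⁻¹
t = ln(C₀ / C) / k = ln(10.67 / 2.39) / 0.04501
  = ln(4.464) / 0.04501 = 1.496 / 0.04501 = 33.24 h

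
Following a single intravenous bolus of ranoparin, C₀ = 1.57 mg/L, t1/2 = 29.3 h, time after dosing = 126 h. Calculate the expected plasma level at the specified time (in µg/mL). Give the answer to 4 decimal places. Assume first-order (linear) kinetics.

k = ln2 / t½ = 0.693147 / 29.3 = 0.02366 h⁻¹
C = C₀ · e^(−k·t) = 1.570 × e^(−0.02366 × 126)
  = 1.570 × 0.05073 = 0.07965 mg/L
(0.07965 mg/L = 0.07965 µg/mL)

0.0797 µg/mL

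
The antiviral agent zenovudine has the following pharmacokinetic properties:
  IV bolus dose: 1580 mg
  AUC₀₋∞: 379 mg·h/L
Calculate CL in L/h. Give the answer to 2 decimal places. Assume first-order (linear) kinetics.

CL = Dose / AUC = 1580 / 379 = 4.169 L/h

4.17 L/h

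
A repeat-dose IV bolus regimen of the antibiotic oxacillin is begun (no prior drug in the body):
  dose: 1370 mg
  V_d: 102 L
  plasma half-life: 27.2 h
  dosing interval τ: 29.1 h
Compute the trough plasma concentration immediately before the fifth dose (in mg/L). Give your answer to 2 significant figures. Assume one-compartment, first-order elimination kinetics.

C₀ per dose = Dose / Vd = 1370 / 102 = 13.43 mg/L
k = ln2 / t½ = 0.693147 / 27.2 = 0.02548 h⁻¹
Fraction remaining after one interval: r = e^(−kτ) = e^(−0.02548 × 29.1) = 0.4764
Before dose 5, 4 doses have been given (aged 1τ, 2τ, 3τ, 4τ).
C_trough = C₀ × (r + r² + … + r^4) = C₀ × r(1−r^4)/(1−r)
        = 13.43 × 0.4764 × (1 − 0.05151) / (1 − 0.4764) = 11.59 mg/L

12 mg/L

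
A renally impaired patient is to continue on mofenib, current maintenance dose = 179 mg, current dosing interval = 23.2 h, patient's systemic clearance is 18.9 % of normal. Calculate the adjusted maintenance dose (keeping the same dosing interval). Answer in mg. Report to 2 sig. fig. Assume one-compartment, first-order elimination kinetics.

34 mg

To keep the same average steady-state level, dosing rate must scale with clearance.
CL ratio = 18.9 / 100 = 0.1890
New dose (same interval) = 179 × 0.1890 = 33.83 mg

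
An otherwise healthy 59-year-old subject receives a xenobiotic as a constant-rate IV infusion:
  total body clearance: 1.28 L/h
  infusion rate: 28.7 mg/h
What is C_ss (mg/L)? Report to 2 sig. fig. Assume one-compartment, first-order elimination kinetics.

22 mg/L

At steady state Css = R₀ / CL = 28.7 / 1.280 = 22.42 mg/L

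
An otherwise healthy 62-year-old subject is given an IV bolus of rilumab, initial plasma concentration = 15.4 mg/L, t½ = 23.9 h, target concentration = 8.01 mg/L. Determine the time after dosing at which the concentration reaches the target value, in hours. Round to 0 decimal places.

k = ln2 / t½ = 0.693147 / 23.9 = 0.02900 h⁻¹
t = ln(C₀ / C) / k = ln(15.40 / 8.01) / 0.02900
  = ln(1.923) / 0.02900 = 0.6539 / 0.02900 = 22.55 h

23 h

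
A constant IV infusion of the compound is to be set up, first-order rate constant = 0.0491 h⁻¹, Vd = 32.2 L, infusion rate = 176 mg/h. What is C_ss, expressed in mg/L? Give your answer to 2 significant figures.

CL = k × Vd = 0.04910 × 32.2 = 1.581 L/h
At steady state Css = R₀ / CL = 176 / 1.581 = 111.3 mg/L

110 mg/L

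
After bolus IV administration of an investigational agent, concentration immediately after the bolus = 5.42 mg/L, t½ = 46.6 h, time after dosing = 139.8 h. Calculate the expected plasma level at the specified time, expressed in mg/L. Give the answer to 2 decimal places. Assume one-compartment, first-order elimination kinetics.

0.68 mg/L

k = ln2 / t½ = 0.693147 / 46.6 = 0.01487 h⁻¹
t / t½ = 139.8 / 46.6 = 3 half-lives
C = C₀ × (1/2)^3 = 5.420 × 0.1250 = 0.6775 mg/L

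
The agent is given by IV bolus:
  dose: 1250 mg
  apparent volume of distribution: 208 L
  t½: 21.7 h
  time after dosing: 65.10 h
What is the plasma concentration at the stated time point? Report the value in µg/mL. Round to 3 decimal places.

0.751 µg/mL

C₀ = Dose / Vd = 1250 / 208 = 6.010 mg/L
k = ln2 / t½ = 0.693147 / 21.7 = 0.03194 h⁻¹
t / t½ = 65.10 / 21.7 = 3 half-lives
C = C₀ × (1/2)^3 = 6.010 × 0.1250 = 0.7513 mg/L
(0.7513 mg/L = 0.7513 µg/mL)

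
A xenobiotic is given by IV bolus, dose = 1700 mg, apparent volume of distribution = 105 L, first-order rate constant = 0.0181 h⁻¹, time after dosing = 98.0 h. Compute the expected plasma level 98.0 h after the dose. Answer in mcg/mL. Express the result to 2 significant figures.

C₀ = Dose / Vd = 1700 / 105 = 16.19 mg/L
C = C₀ · e^(−k·t) = 16.19 × e^(−0.01810 × 98.0)
  = 16.19 × 0.1697 = 2.747 mg/L
(2.747 mg/L = 2.747 mcg/mL)

2.7 mcg/mL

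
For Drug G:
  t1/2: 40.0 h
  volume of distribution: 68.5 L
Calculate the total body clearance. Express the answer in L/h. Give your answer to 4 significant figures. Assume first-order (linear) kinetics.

k = ln2 / t½ = 0.693147 / 40.0 = 0.01733 h⁻¹
CL = k × Vd = 0.01733 × 68.5 = 1.187 L/h

1.187 L/h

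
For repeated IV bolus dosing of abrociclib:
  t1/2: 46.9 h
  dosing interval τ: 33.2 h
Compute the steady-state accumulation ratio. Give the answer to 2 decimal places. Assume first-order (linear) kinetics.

k = ln2 / t½ = 0.693147 / 46.9 = 0.01478 h⁻¹
e^(−kτ) = e^(−0.01478 × 33.2) = 0.6122
Accumulation ratio R = 1 / (1 − e^(−kτ)) = 1 / (1 − 0.6122) = 2.579

2.58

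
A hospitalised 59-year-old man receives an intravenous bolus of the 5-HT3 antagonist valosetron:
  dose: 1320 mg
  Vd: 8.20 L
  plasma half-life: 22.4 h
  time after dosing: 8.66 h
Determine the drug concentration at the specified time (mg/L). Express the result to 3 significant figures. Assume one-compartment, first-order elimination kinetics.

123 mg/L

C₀ = Dose / Vd = 1320 / 8.20 = 161.0 mg/L
k = ln2 / t½ = 0.693147 / 22.4 = 0.03094 h⁻¹
C = C₀ · e^(−k·t) = 161.0 × e^(−0.03094 × 8.66)
  = 161.0 × 0.7650 = 123.2 mg/L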